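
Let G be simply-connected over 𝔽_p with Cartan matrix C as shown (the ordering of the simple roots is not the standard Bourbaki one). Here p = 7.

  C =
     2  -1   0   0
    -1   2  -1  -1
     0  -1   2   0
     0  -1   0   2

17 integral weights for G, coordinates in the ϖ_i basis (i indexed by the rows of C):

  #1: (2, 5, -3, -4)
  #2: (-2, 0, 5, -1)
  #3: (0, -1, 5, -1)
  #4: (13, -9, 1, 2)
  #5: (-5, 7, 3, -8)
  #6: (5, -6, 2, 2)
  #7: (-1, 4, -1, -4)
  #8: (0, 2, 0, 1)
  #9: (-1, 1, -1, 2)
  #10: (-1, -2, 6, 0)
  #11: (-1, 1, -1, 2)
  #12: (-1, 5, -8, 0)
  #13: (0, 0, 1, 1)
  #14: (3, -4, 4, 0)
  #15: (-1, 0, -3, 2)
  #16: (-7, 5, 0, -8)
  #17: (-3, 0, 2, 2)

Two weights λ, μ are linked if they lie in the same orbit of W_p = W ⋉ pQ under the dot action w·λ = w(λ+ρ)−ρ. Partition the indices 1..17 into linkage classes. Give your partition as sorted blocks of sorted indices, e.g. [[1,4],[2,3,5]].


Type D_4, rank 4, |W|=192; reorder rows/cols to standard.

Ā_7 reps of the 17 weights (D_4, coords as presented):

  1: (1, 2, 0, 1)
  2: (1, 0, 6, 0)
  3: (1, 0, 6, 0)
  4: (1, 0, 1, 2)
  5: (1, 0, 1, 2)
  6: (1, 1, 2, 2)
  7: (0, 2, 0, 3)
  8: (1, 0, 1, 2)
  9: (0, 2, 0, 3)
  10: (1, 0, 6, 0)
  11: (0, 2, 0, 3)
  12: (1, 0, 6, 0)
  13: (1, 1, 2, 2)
  14: (1, 1, 2, 2)
  15: (1, 0, 1, 2)
  16: (1, 0, 6, 0)
  17: (1, 1, 2, 2)

These 17 weights hit 5 W_7-dot-orbits; sizes (1, 5, 4, 4, 3):

[[1], [2, 3, 10, 12, 16], [4, 5, 8, 15], [6, 13, 14, 17], [7, 9, 11]]


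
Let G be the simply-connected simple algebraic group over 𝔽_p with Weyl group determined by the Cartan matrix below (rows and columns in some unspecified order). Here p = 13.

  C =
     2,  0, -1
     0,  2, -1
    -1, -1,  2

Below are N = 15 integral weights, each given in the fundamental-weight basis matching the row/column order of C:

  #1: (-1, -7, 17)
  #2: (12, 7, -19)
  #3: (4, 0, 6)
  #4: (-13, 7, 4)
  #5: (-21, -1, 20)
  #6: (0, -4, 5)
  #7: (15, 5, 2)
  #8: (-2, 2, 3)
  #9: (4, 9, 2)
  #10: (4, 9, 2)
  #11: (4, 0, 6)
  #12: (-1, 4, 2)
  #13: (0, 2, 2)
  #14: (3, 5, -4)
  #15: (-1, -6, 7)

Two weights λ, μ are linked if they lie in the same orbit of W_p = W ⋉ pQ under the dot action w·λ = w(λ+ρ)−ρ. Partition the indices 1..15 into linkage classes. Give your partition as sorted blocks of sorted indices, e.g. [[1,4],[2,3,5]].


Root system A_3: the 3×3 matrix C matches after relabeling.

Folding the 15 weights λ_j+ρ into Ā_13 (reps in the given 3-coord order):

  1: (5, 1, 7)
  2: (0, 5, 3)
  3: (5, 1, 7)
  4: (5, 1, 7)
  5: (5, 1, 7)
  6: (1, 3, 3)
  7: (1, 3, 3)
  8: (1, 3, 3)
  9: (0, 5, 3)
  10: (0, 5, 3)
  11: (5, 1, 7)
  12: (0, 5, 3)
  13: (1, 3, 3)
  14: (1, 3, 3)
  15: (0, 5, 3)

3 distinct reps among the 15 weights ⇒ 3 W_13-linkage classes:

[[1, 3, 4, 5, 11], [2, 9, 10, 12, 15], [6, 7, 8, 13, 14]]


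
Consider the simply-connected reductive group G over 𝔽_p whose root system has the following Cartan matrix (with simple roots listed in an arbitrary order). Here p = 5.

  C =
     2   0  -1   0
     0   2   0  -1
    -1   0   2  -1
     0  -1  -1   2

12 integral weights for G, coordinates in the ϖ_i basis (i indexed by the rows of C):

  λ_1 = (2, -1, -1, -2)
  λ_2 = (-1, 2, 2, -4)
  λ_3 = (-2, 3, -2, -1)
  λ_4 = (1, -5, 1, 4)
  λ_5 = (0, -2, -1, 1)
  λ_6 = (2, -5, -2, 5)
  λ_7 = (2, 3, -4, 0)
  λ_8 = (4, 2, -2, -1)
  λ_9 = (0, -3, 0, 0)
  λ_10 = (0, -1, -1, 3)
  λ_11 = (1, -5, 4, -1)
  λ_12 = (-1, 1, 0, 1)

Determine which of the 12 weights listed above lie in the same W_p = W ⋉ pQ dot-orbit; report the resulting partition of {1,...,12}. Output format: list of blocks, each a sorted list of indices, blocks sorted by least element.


Cartan matrix: type A_4 (|W|=120); un-permuting the 4 rows.

Alcove-folded reps (p=5, 12 weights, presented ϖ-order):

  1: (2, 0, 0, 1);  2: (0, 0, 0, 3);  3: (0, 2, 1, 1);  4: (2, 0, 0, 1);  5: (1, 1, 0, 1);  6: (1, 1, 0, 1);  7: (0, 2, 1, 2);  8: (2, 0, 0, 1);  9: (1, 1, 0, 1);  10: (1, 0, 0, 4);  11: (0, 2, 1, 2);  12: (0, 2, 1, 2)

6 distinct reps among the 12 weights ⇒ 6 W_5-linkage classes:

[[1, 4, 8], [2], [3], [5, 6, 9], [7, 11, 12], [10]]


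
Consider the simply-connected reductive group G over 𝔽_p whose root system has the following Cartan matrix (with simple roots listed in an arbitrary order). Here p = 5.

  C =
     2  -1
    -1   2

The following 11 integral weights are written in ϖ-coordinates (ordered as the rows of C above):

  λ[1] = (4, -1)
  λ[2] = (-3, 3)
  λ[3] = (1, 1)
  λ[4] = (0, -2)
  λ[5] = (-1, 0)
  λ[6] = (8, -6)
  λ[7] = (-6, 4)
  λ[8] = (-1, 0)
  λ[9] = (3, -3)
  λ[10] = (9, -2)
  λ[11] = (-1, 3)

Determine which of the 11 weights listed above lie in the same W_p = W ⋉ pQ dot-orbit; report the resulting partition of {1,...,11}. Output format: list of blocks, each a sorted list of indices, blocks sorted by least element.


A_2 Cartan matrix, 2 simple roots permuted; ρ=(1,1).

Each λ_j+ρ reduced to Ā_5; 2-tuples below use C's row order:

  λ_1+ρ ↦ (5, 0)
  λ_2+ρ ↦ (2, 2)
  λ_3+ρ ↦ (2, 2)
  λ_4+ρ ↦ (0, 1)
  λ_5+ρ ↦ (0, 1)
  λ_6+ρ ↦ (0, 1)
  λ_7+ρ ↦ (5, 0)
  λ_8+ρ ↦ (0, 1)
  λ_9+ρ ↦ (2, 2)
  λ_10+ρ ↦ (0, 4)
  λ_11+ρ ↦ (0, 4)

4 distinct reps among the 11 weights ⇒ 4 W_5-linkage classes:

[[1, 7], [2, 3, 9], [4, 5, 6, 8], [10, 11]]


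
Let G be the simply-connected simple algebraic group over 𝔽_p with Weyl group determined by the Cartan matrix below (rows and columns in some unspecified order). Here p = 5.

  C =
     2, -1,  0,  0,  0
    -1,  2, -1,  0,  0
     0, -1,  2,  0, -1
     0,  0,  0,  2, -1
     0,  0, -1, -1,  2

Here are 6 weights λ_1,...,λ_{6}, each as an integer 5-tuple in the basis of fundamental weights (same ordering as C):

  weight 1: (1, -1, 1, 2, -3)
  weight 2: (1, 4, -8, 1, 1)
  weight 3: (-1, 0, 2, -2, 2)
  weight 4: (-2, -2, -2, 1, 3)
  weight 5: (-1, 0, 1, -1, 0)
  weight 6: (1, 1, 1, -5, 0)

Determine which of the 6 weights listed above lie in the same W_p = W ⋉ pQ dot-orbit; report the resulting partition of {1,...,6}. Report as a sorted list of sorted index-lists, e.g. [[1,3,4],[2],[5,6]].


C ↔ A_5 under row/col permutation; |W(A_5)| = 720.

Each λ_j+ρ reduced to Ā_5; 5-tuples below use C's row order:

    λ_1 → (2, 0, 0, 1, 2)
    λ_2 → (2, 0, 0, 1, 2)
    λ_3 → (0, 1, 2, 0, 1)
    λ_4 → (0, 1, 1, 1, 1)
    λ_5 → (0, 1, 2, 0, 1)
    λ_6 → (0, 1, 1, 1, 1)

The 6 indices split into 3 linkage classes (same alcove rep ⇔ same W_5-dot-orbit):

[[1, 2], [3, 5], [4, 6]]


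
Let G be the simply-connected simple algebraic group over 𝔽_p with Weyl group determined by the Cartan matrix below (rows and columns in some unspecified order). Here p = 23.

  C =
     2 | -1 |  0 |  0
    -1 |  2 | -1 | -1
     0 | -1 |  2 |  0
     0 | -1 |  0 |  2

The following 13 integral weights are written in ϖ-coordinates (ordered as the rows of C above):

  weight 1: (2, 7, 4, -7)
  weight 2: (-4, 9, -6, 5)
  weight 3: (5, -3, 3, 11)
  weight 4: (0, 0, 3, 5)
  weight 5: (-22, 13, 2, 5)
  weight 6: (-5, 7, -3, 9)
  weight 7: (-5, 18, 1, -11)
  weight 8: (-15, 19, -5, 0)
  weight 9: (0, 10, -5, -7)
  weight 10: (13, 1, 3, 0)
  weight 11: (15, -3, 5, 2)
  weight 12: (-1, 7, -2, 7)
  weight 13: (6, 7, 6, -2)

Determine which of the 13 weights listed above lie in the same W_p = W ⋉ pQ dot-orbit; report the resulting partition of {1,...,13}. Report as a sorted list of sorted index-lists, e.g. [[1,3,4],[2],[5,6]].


Dynkin diagram of C (from the 6 off-diagonal −1 entries): D_4.

Alcove-folded reps (p=23, 13 weights, presented ϖ-order):

  [1] (3, 2, 5, 6)
  [2] (3, 2, 5, 6)
  [3] (4, 2, 2, 10)
  [4] (1, 1, 4, 6)
  [5] (14, 2, 4, 1)
  [6] (4, 2, 2, 10)
  [7] (4, 2, 2, 10)
  [8] (14, 2, 4, 1)
  [9] (1, 1, 4, 6)
  [10] (14, 2, 4, 1)
  [11] (14, 2, 4, 1)
  [12] (0, 7, 1, 8)
  [13] (7, 1, 7, 1)

Linkage partition of the 13 weights (6 classes, p=23):

[[1, 2], [3, 6, 7], [4, 9], [5, 8, 10, 11], [12], [13]]


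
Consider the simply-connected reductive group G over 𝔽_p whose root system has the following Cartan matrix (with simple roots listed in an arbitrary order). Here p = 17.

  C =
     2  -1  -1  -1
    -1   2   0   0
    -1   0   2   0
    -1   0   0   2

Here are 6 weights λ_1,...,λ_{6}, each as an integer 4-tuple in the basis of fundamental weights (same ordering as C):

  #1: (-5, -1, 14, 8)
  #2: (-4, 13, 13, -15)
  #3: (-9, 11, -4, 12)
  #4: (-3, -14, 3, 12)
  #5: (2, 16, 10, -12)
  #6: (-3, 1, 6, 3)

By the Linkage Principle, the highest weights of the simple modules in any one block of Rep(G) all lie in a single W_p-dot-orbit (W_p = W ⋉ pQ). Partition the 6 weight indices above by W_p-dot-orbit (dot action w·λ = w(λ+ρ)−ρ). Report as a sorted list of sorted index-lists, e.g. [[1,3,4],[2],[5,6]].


Type D_4, rank 4, |W|=192; reorder rows/cols to standard.

Alcove-folded reps (p=17, 6 weights, presented ϖ-order):

  [1] (3, 1, 8, 2);  [2] (0, 3, 3, 3);  [3] (3, 1, 8, 2);  [4] (0, 2, 11, 2);  [5] (0, 3, 3, 3);  [6] (2, 0, 5, 2)

These 6 weights hit 4 W_17-dot-orbits; sizes (2, 2, 1, 1):

[[1, 3], [2, 5], [4], [6]]


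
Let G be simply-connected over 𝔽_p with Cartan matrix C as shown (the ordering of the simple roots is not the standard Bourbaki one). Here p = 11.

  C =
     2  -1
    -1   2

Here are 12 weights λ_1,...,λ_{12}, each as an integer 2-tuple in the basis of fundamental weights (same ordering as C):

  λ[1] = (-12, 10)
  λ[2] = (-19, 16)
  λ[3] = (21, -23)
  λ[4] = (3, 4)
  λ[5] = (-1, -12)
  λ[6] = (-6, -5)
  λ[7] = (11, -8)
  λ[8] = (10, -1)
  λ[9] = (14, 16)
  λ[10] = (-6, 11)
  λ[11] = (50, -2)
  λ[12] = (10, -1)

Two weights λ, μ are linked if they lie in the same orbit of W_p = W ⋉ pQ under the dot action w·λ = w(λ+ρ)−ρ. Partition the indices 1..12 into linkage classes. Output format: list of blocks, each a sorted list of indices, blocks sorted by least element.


Type A_2, rank 2, |W|=6; reorder rows/cols to standard.

Folding the 12 weights λ_j+ρ into Ā_11 (reps in the given 2-coord order):

  λ_1+ρ ↦ (11, 0);  λ_2+ρ ↦ (4, 6);  λ_3+ρ ↦ (11, 0);  λ_4+ρ ↦ (4, 5);  λ_5+ρ ↦ (11, 0);  λ_6+ρ ↦ (4, 5);  λ_7+ρ ↦ (4, 6);  λ_8+ρ ↦ (11, 0);  λ_9+ρ ↦ (4, 6);  λ_10+ρ ↦ (4, 6);  λ_11+ρ ↦ (4, 6);  λ_12+ρ ↦ (11, 0)

Linkage partition of the 12 weights (3 classes, p=11):

[[1, 3, 5, 8, 12], [2, 7, 9, 10, 11], [4, 6]]


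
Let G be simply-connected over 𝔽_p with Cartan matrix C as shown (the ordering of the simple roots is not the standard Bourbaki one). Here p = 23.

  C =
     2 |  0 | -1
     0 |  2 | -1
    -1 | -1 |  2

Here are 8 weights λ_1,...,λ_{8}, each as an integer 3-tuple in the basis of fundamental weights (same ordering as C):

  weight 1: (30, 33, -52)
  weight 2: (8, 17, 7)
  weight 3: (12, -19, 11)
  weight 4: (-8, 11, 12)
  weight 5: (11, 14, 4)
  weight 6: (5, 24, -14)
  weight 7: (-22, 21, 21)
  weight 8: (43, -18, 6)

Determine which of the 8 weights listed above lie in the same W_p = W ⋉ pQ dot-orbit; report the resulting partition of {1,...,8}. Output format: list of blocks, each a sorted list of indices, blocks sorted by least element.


C ↔ A_3 under row/col permutation; |W(A_3)| = 24.

λ_j+ρ reflected into Ā_23 (⟨·,θ^∨⟩≤23); 3-tuples as given:

  1: (3, 6, 5)
  2: (3, 6, 5)
  3: (5, 10, 6)
  4: (5, 10, 6)
  5: (3, 6, 5)
  6: (5, 10, 6)
  7: (0, 1, 1)
  8: (5, 10, 6)

Partition of {1..8} into 3 W_23-dot-orbits:

[[1, 2, 5], [3, 4, 6, 8], [7]]


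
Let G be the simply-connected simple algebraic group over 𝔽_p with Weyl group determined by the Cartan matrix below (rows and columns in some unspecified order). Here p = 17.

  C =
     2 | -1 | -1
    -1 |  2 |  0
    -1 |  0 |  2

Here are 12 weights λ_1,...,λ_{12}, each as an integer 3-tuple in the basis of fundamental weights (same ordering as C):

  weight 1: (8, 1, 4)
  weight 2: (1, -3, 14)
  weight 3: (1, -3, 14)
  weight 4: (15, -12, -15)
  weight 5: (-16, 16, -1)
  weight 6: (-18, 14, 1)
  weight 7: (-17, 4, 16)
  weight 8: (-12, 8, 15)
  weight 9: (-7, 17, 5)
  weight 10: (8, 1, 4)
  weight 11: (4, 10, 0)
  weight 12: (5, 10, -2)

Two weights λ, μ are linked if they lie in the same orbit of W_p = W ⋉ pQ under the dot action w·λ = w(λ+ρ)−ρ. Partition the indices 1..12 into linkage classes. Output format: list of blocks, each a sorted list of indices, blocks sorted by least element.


A_3 Cartan matrix, 3 simple roots permuted; ρ=(1,1,1).

W_17-reps of the 12 weights in Ā_17 (same 3-coord order as C):

    λ_1+ρ ↦ (9, 2, 5)
    λ_2+ρ ↦ (0, 2, 15)
    λ_3+ρ ↦ (0, 2, 15)
    λ_4+ρ ↦ (9, 2, 5)
    λ_5+ρ ↦ (0, 2, 15)
    λ_6+ρ ↦ (0, 2, 15)
    λ_7+ρ ↦ (5, 11, 1)
    λ_8+ρ ↦ (9, 2, 5)
    λ_9+ρ ↦ (5, 11, 1)
    λ_10+ρ ↦ (9, 2, 5)
    λ_11+ρ ↦ (5, 11, 1)
    λ_12+ρ ↦ (5, 11, 1)

Partition of {1..12} into 3 W_17-dot-orbits:

[[1, 4, 8, 10], [2, 3, 5, 6], [7, 9, 11, 12]]


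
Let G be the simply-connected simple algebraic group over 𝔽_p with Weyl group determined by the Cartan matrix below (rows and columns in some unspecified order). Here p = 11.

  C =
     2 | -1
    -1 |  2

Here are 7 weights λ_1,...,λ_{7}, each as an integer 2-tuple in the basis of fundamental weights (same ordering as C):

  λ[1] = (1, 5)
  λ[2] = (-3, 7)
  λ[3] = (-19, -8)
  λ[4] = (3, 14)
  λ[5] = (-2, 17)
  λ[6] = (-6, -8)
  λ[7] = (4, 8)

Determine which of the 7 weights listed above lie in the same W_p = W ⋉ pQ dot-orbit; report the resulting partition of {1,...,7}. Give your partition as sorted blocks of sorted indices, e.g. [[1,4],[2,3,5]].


Type A_2, rank 2, |W|=6; reorder rows/cols to standard.

Folding the 7 weights λ_j+ρ into Ā_11 (reps in the given 2-coord order):

    1: (2, 6)
    2: (2, 6)
    3: (4, 3)
    4: (4, 3)
    5: (6, 4)
    6: (6, 4)
    7: (2, 6)

Grouping the 7 weights by Ā_11-representative: 3 linkage classes.

[[1, 2, 7], [3, 4], [5, 6]]


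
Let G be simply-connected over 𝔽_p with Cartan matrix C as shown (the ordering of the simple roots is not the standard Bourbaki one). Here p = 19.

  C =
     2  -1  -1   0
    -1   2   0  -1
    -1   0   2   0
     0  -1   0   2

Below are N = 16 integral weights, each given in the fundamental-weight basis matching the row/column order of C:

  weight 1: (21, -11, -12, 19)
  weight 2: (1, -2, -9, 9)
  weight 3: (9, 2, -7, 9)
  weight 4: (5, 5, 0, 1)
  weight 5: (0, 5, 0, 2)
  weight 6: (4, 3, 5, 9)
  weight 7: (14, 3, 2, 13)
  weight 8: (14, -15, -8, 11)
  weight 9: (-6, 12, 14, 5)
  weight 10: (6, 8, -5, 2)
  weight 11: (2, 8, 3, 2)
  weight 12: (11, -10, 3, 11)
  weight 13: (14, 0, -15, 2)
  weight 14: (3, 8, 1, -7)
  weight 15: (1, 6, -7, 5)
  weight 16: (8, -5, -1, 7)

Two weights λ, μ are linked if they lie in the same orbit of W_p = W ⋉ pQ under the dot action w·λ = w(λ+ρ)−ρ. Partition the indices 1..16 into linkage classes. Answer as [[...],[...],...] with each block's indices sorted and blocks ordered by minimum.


Type A_4, rank 4, |W|=120; reorder rows/cols to standard.

λ_j+ρ reflected into Ā_19 (⟨·,θ^∨⟩≤19); 4-tuples as given:

    λ_1+ρ ↦ (1, 6, 1, 3)
    λ_2+ρ ↦ (1, 6, 1, 3)
    λ_3+ρ ↦ (4, 3, 2, 6)
    λ_4+ρ ↦ (6, 6, 1, 2)
    λ_5+ρ ↦ (1, 6, 1, 3)
    λ_6+ρ ↦ (5, 4, 0, 4)
    λ_7+ρ ↦ (1, 1, 14, 3)
    λ_8+ρ ↦ (6, 6, 1, 2)
    λ_9+ρ ↦ (5, 4, 0, 4)
    λ_10+ρ ↦ (3, 9, 4, 3)
    λ_11+ρ ↦ (3, 9, 4, 3)
    λ_12+ρ ↦ (3, 9, 4, 3)
    λ_13+ρ ↦ (1, 1, 14, 3)
    λ_14+ρ ↦ (4, 3, 2, 6)
    λ_15+ρ ↦ (4, 3, 2, 6)
    λ_16+ρ ↦ (5, 4, 0, 4)

These 16 weights hit 6 W_19-dot-orbits; sizes (3, 3, 2, 3, 2, 3):

[[1, 2, 5], [3, 14, 15], [4, 8], [6, 9, 16], [7, 13], [10, 11, 12]]


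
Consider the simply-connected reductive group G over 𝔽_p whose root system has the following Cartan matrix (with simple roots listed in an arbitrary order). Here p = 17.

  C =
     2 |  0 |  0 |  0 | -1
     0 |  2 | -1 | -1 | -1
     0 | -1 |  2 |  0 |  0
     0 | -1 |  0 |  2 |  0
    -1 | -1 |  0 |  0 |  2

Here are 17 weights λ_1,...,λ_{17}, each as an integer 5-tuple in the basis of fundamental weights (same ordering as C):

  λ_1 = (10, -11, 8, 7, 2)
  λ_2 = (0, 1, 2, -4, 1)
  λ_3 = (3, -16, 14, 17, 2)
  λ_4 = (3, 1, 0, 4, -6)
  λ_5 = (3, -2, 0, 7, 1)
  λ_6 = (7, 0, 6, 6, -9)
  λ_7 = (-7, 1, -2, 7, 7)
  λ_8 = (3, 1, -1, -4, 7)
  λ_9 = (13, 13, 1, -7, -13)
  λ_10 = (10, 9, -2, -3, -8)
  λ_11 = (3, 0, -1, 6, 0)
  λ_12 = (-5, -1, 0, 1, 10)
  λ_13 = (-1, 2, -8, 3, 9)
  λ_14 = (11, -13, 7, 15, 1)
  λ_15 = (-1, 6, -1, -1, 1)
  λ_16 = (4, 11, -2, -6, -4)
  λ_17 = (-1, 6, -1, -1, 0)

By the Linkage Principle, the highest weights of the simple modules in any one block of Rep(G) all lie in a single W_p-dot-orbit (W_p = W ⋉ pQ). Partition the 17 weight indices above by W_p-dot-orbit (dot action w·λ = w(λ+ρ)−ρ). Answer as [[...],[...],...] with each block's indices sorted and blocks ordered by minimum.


C ↔ D_5 under row/col permutation; |W(D_5)| = 1920.

Each λ_j+ρ reduced to Ā_17; 5-tuples below use C's row order:

  1: (4, 0, 1, 2, 3);  2: (1, 1, 2, 2, 1);  3: (4, 0, 1, 2, 3);  4: (1, 1, 2, 2, 1);  5: (4, 1, 0, 7, 1);  6: (0, 7, 0, 0, 1);  7: (4, 1, 0, 7, 1);  8: (4, 0, 1, 2, 3);  9: (1, 1, 2, 2, 1);  10: (4, 0, 1, 2, 3);  11: (4, 1, 0, 7, 1);  12: (4, 0, 1, 2, 3);  13: (0, 4, 3, 0, 0);  14: (1, 1, 2, 2, 1);  15: (0, 7, 0, 0, 1);  16: (2, 3, 1, 5, 0);  17: (0, 7, 0, 0, 1)

The 17 indices split into 6 linkage classes (same alcove rep ⇔ same W_17-dot-orbit):

[[1, 3, 8, 10, 12], [2, 4, 9, 14], [5, 7, 11], [6, 15, 17], [13], [16]]


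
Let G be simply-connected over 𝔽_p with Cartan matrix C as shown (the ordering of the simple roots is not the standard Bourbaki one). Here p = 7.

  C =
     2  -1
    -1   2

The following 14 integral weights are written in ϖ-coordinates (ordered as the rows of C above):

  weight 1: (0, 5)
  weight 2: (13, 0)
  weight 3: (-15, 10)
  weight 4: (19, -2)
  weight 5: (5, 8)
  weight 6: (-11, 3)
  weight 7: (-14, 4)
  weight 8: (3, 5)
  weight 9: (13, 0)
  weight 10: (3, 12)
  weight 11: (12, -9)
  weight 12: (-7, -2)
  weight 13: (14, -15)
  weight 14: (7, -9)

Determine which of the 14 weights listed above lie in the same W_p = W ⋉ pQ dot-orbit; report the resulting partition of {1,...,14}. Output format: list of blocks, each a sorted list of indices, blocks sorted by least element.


Type A_2, rank 2, |W|=6; reorder rows/cols to standard.

Alcove-folded reps (p=7, 14 weights, presented ϖ-order):

    1: (1, 6)
    2: (1, 6)
    3: (0, 4)
    4: (1, 1)
    5: (1, 1)
    6: (1, 3)
    7: (1, 1)
    8: (1, 3)
    9: (1, 6)
    10: (3, 3)
    11: (1, 1)
    12: (1, 6)
    13: (6, 1)
    14: (1, 6)

Linkage partition of the 14 weights (6 classes, p=7):

[[1, 2, 9, 12, 14], [3], [4, 5, 7, 11], [6, 8], [10], [13]]


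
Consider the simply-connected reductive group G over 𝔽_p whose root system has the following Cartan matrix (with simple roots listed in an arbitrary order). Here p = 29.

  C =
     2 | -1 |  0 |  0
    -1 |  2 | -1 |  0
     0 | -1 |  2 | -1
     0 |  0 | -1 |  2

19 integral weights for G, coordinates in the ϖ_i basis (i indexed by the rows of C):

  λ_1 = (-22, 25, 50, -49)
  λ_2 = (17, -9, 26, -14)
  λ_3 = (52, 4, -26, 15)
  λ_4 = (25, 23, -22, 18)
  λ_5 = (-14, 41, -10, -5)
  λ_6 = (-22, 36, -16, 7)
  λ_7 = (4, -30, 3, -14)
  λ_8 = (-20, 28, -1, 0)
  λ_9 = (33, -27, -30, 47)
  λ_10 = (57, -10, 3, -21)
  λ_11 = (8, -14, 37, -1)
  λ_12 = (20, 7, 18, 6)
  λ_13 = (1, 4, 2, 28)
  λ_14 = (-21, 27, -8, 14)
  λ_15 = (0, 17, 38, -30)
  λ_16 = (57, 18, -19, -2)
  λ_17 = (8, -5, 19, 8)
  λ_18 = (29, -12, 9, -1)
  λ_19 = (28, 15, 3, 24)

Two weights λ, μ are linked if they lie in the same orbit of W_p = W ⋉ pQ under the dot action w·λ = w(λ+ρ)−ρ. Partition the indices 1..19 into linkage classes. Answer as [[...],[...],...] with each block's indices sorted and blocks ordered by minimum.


Dynkin diagram of C (from the 6 off-diagonal −1 entries): A_4.

Folding the 19 weights λ_j+ρ into Ā_29 (reps in the given 4-coord order):

    [1] (5, 3, 0, 19)
    [2] (2, 8, 6, 5)
    [3] (0, 4, 16, 4)
    [4] (5, 3, 0, 19)
    [5] (0, 16, 0, 4)
    [6] (13, 1, 7, 1)
    [7] (0, 4, 16, 4)
    [8] (18, 10, 0, 0)
    [9] (5, 3, 0, 19)
    [10] (0, 4, 16, 4)
    [11] (0, 4, 16, 4)
    [12] (5, 3, 0, 19)
    [13] (5, 3, 0, 19)
    [14] (13, 1, 7, 1)
    [15] (18, 10, 0, 0)
    [16] (18, 10, 0, 0)
    [17] (0, 4, 16, 4)
    [18] (18, 10, 0, 0)
    [19] (0, 16, 0, 4)

Partition of {1..19} into 6 W_29-dot-orbits:

[[1, 4, 9, 12, 13], [2], [3, 7, 10, 11, 17], [5, 19], [6, 14], [8, 15, 16, 18]]


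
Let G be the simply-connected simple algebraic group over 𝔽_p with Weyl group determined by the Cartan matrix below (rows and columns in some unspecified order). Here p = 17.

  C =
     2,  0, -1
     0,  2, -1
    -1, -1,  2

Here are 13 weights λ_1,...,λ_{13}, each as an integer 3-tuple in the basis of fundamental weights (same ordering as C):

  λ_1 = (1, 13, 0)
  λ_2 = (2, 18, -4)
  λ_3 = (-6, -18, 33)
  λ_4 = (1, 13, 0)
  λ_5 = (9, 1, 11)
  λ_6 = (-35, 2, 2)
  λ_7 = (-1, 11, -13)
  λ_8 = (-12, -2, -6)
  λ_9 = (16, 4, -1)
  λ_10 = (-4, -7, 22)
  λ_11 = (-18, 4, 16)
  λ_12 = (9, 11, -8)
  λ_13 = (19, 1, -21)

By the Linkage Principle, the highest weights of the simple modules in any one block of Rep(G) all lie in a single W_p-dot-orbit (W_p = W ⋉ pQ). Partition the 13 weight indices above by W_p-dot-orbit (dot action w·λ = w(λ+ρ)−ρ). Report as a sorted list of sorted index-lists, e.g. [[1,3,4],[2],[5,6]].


Cartan matrix: type A_3 (|W|=24); un-permuting the 3 rows.

Alcove-folded reps (p=17, 13 weights, presented ϖ-order):

  [1] (2, 14, 1) · [2] (2, 14, 1) · [3] (12, 0, 0) · [4] (2, 14, 1) · [5] (3, 5, 7) · [6] (3, 0, 11) · [7] (12, 0, 0) · [8] (1, 11, 5) · [9] (12, 0, 0) · [10] (3, 0, 11) · [11] (12, 0, 0) · [12] (3, 5, 7) · [13] (2, 14, 1)

Grouping the 13 weights by Ā_17-representative: 5 linkage classes.

[[1, 2, 4, 13], [3, 7, 9, 11], [5, 12], [6, 10], [8]]


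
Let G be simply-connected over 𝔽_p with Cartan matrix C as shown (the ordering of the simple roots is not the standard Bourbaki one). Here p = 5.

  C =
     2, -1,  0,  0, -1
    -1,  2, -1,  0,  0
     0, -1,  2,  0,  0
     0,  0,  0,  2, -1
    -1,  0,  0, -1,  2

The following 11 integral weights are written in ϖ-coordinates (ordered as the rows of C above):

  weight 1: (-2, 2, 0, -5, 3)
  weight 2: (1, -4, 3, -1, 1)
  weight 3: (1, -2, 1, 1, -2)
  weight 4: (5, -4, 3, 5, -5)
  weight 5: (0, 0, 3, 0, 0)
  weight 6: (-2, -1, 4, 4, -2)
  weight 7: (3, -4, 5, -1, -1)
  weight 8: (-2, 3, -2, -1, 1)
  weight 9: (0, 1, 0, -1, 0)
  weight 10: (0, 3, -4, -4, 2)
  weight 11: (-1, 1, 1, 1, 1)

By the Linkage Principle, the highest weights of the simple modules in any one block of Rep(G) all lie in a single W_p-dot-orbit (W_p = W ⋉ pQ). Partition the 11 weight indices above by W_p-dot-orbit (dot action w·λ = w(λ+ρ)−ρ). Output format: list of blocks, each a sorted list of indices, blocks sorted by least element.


Type A_5, rank 5, |W|=720; reorder rows/cols to standard.

Each λ_j+ρ reduced to Ā_5; 5-tuples below use C's row order:

  λ_1 → (0, 1, 1, 1, 1);  λ_2 → (1, 2, 1, 0, 1);  λ_3 → (0, 1, 1, 1, 1);  λ_4 → (0, 1, 1, 1, 1);  λ_5 → (0, 1, 1, 1, 1);  λ_6 → (1, 1, 0, 0, 0);  λ_7 → (1, 2, 1, 0, 1);  λ_8 → (1, 2, 1, 0, 1);  λ_9 → (1, 2, 1, 0, 1);  λ_10 → (1, 1, 0, 0, 0);  λ_11 → (0, 1, 1, 1, 1)

Grouping the 11 weights by Ā_5-representative: 3 linkage classes.

[[1, 3, 4, 5, 11], [2, 7, 8, 9], [6, 10]]


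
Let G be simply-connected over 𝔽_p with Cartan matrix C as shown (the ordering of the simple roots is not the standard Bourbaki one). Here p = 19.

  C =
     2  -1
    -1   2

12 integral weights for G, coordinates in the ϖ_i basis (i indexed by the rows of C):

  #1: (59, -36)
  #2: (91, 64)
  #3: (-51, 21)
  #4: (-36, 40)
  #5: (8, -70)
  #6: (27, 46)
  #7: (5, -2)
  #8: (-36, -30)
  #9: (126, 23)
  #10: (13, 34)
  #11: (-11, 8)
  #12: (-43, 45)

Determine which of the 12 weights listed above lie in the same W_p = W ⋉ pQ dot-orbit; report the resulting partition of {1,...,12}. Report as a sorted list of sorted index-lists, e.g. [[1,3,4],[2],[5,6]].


A_2 Cartan matrix, 2 simple roots permuted; ρ=(1,1).

W_19-reps of the 12 weights in Ā_19 (same 2-coord order as C):

    λ_1+ρ ↦ (3, 13)
    λ_2+ρ ↦ (5, 11)
    λ_3+ρ ↦ (3, 9)
    λ_4+ρ ↦ (3, 13)
    λ_5+ρ ↦ (3, 9)
    λ_6+ρ ↦ (9, 1)
    λ_7+ρ ↦ (5, 1)
    λ_8+ρ ↦ (3, 9)
    λ_9+ρ ↦ (5, 1)
    λ_10+ρ ↦ (5, 11)
    λ_11+ρ ↦ (9, 1)
    λ_12+ρ ↦ (4, 11)

Grouping the 12 weights by Ā_19-representative: 6 linkage classes.

[[1, 4], [2, 10], [3, 5, 8], [6, 11], [7, 9], [12]]


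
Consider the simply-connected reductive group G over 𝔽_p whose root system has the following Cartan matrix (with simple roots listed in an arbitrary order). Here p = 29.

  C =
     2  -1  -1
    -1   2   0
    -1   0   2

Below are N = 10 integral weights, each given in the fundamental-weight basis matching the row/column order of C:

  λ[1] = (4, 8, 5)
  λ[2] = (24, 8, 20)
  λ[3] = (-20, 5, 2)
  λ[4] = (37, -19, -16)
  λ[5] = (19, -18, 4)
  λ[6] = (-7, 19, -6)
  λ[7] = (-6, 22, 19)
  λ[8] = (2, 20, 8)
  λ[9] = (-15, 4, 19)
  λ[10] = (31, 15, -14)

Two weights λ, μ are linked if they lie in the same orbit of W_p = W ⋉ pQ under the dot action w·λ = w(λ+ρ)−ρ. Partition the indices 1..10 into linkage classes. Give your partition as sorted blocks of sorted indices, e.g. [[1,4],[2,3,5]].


Type A_3, rank 3, |W|=24; reorder rows/cols to standard.

Folding the 10 weights λ_j+ρ into Ā_29 (reps in the given 3-coord order):

  λ_1+ρ ↦ (5, 9, 6);  λ_2+ρ ↦ (3, 17, 5);  λ_3+ρ ↦ (10, 3, 6);  λ_4+ρ ↦ (5, 9, 6);  λ_5+ρ ↦ (3, 17, 5);  λ_6+ρ ↦ (5, 9, 6);  λ_7+ρ ↦ (5, 9, 6);  λ_8+ρ ↦ (3, 17, 5);  λ_9+ρ ↦ (5, 9, 6);  λ_10+ρ ↦ (10, 3, 6)

These 10 weights hit 3 W_29-dot-orbits; sizes (5, 3, 2):

[[1, 4, 6, 7, 9], [2, 5, 8], [3, 10]]


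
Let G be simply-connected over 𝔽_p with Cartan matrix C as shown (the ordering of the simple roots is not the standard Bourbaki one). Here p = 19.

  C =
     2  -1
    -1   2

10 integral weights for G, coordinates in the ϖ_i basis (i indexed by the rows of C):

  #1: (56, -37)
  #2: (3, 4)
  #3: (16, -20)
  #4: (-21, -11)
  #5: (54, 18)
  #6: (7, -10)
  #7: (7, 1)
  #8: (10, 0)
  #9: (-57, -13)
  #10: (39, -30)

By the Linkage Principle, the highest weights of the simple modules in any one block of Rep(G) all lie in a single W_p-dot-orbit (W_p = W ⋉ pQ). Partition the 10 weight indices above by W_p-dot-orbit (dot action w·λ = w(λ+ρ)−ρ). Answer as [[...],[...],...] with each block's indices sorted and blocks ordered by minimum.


Type A_2, rank 2, |W|=6; reorder rows/cols to standard.

Alcove-folded reps (p=19, 10 weights, presented ϖ-order):

  1: (2, 17);  2: (4, 5);  3: (2, 17);  4: (1, 8);  5: (2, 17);  6: (1, 8);  7: (8, 2);  8: (11, 1);  9: (11, 1);  10: (8, 2)

The 10 indices split into 5 linkage classes (same alcove rep ⇔ same W_19-dot-orbit):

[[1, 3, 5], [2], [4, 6], [7, 10], [8, 9]]


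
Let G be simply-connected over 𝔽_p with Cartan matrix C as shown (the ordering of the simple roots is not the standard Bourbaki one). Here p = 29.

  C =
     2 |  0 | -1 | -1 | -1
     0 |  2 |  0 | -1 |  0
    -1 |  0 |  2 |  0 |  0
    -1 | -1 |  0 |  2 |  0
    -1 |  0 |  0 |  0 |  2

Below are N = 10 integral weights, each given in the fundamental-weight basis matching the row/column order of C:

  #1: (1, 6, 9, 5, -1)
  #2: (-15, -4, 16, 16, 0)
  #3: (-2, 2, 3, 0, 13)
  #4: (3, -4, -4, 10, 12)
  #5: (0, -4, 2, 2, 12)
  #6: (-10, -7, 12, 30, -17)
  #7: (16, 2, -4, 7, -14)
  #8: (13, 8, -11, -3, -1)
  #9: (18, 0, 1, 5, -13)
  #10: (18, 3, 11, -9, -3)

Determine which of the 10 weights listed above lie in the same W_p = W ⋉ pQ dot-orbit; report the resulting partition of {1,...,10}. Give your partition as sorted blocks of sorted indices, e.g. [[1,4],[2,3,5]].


Cartan matrix: type D_5 (|W|=1920); un-permuting the 5 rows.

Folding the 10 weights λ_j+ρ into Ā_29 (reps in the given 5-coord order):

  λ_1 → (2, 7, 10, 2, 0);  λ_2 → (1, 3, 3, 0, 13);  λ_3 → (1, 3, 3, 0, 13);  λ_4 → (1, 3, 3, 0, 13);  λ_5 → (1, 3, 3, 0, 13);  λ_6 → (2, 0, 10, 4, 7);  λ_7 → (1, 3, 3, 0, 13);  λ_8 → (2, 7, 10, 2, 0);  λ_9 → (1, 5, 2, 1, 12);  λ_10 → (2, 7, 10, 2, 0)

Linkage partition of the 10 weights (4 classes, p=29):

[[1, 8, 10], [2, 3, 4, 5, 7], [6], [9]]


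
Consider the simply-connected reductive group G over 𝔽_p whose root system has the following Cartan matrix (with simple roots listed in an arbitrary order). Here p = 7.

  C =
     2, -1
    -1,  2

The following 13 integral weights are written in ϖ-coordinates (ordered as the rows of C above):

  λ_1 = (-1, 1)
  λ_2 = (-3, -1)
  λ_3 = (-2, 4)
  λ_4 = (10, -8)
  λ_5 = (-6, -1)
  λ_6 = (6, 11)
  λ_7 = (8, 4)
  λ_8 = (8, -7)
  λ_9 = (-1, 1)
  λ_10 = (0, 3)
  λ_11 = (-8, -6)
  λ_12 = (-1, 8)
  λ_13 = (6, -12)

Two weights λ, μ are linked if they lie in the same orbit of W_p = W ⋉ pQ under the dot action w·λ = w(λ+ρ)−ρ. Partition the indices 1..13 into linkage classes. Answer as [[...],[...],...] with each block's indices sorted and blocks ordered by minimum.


Type A_2, rank 2, |W|=6; reorder rows/cols to standard.

Each λ_j+ρ reduced to Ā_7; 2-tuples below use C's row order:

  1: (0, 2)
  2: (0, 2)
  3: (1, 4)
  4: (0, 3)
  5: (0, 5)
  6: (0, 5)
  7: (0, 2)
  8: (1, 4)
  9: (0, 2)
  10: (1, 4)
  11: (0, 2)
  12: (2, 5)
  13: (0, 3)

Linkage partition of the 13 weights (5 classes, p=7):

[[1, 2, 7, 9, 11], [3, 8, 10], [4, 13], [5, 6], [12]]


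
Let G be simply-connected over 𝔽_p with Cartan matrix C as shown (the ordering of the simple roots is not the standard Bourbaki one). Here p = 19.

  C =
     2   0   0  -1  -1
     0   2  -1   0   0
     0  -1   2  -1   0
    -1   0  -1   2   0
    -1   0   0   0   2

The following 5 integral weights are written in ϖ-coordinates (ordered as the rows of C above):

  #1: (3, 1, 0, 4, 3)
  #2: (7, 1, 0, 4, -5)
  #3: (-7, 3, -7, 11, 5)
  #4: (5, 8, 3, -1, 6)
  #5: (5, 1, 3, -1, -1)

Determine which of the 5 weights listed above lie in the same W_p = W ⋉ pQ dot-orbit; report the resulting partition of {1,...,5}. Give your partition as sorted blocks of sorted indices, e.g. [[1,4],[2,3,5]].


A_5 Cartan matrix, 5 simple roots permuted; ρ=(1,1,1,1,1).

Ā_19 reps of the 5 weights (A_5, coords as presented):

    1: (4, 2, 1, 5, 4)
    2: (4, 2, 1, 5, 4)
    3: (6, 2, 4, 0, 0)
    4: (6, 2, 4, 0, 0)
    5: (6, 2, 4, 0, 0)

Partition of {1..5} into 2 W_19-dot-orbits:

[[1, 2], [3, 4, 5]]


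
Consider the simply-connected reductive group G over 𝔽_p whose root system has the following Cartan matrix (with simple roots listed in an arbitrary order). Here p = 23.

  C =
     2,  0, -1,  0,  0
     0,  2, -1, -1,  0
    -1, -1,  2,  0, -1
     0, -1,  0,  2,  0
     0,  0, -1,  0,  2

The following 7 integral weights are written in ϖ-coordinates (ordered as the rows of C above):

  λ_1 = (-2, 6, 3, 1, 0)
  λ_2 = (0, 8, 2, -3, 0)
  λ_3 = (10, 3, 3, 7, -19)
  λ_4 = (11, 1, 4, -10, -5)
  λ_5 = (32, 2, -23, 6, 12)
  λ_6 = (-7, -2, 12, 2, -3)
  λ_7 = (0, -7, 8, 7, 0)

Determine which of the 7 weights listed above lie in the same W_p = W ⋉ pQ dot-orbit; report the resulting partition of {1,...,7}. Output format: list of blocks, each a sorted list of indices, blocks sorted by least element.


Type D_5, rank 5, |W|=1920; reorder rows/cols to standard.

Alcove-folded reps (p=23, 7 weights, presented ϖ-order):

  1: (1, 6, 3, 2, 1) · 2: (1, 6, 3, 2, 1) · 3: (3, 4, 1, 2, 4) · 4: (6, 1, 4, 2, 2) · 5: (1, 6, 3, 2, 1) · 6: (6, 1, 4, 2, 2) · 7: (1, 6, 3, 2, 1)

3 distinct reps among the 7 weights ⇒ 3 W_23-linkage classes:

[[1, 2, 5, 7], [3], [4, 6]]


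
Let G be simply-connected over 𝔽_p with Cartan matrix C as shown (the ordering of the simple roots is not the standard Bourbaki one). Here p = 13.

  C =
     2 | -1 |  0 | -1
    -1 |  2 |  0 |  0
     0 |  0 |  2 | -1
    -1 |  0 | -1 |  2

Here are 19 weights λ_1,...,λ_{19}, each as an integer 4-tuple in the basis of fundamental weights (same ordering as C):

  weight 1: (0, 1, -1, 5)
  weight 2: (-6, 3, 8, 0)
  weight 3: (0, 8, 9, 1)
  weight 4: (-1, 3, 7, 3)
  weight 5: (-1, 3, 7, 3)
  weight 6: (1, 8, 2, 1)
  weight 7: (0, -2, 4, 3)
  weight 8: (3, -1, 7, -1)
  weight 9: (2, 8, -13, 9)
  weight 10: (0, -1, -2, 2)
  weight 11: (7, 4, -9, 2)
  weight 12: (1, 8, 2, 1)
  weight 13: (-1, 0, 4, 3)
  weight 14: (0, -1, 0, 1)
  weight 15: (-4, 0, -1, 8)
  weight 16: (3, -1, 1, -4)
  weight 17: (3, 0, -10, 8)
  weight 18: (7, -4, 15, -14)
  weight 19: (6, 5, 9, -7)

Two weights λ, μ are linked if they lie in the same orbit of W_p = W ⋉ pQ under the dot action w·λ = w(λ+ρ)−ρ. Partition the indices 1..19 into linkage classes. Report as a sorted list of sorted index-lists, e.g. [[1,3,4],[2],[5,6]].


Type A_4, rank 4, |W|=120; reorder rows/cols to standard.

W_13-reps of the 19 weights in Ā_13 (same 4-coord order as C):

    λ_1 → (1, 2, 0, 6)
    λ_2 → (0, 1, 5, 4)
    λ_3 → (1, 0, 1, 2)
    λ_4 → (0, 1, 5, 4)
    λ_5 → (0, 1, 5, 4)
    λ_6 → (2, 6, 0, 2)
    λ_7 → (0, 1, 5, 4)
    λ_8 → (4, 0, 8, 0)
    λ_9 → (1, 0, 1, 2)
    λ_10 → (1, 0, 1, 2)
    λ_11 → (3, 2, 0, 5)
    λ_12 → (2, 6, 0, 2)
    λ_13 → (0, 1, 5, 4)
    λ_14 → (1, 0, 1, 2)
    λ_15 → (1, 2, 0, 6)
    λ_16 → (1, 0, 1, 2)
    λ_17 → (4, 0, 8, 0)
    λ_18 → (3, 2, 0, 5)
    λ_19 → (1, 2, 0, 6)

Grouping the 19 weights by Ā_13-representative: 6 linkage classes.

[[1, 15, 19], [2, 4, 5, 7, 13], [3, 9, 10, 14, 16], [6, 12], [8, 17], [11, 18]]


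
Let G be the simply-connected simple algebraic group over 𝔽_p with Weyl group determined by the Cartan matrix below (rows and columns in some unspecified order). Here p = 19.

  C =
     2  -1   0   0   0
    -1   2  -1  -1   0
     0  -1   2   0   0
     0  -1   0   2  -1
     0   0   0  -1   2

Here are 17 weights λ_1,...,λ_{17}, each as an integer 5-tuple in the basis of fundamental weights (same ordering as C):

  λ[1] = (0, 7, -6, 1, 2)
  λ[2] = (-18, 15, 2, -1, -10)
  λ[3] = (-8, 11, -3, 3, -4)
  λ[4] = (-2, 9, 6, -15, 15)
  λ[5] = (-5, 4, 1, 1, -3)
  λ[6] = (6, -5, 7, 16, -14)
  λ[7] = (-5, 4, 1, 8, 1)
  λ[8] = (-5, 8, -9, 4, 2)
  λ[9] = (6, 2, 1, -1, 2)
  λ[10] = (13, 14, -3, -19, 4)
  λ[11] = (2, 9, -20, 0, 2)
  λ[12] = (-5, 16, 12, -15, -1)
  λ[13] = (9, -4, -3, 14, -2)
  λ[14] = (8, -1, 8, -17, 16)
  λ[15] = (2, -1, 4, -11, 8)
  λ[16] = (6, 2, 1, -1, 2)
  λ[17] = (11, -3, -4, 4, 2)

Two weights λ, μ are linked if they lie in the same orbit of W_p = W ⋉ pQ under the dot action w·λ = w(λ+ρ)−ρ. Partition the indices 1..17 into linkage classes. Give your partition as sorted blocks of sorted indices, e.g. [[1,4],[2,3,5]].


Type D_5, rank 5, |W|=1920; reorder rows/cols to standard.

Folding the 17 weights λ_j+ρ into Ā_19 (reps in the given 5-coord order):

    λ_1 → (1, 3, 5, 2, 3)
    λ_2 → (7, 2, 7, 0, 1)
    λ_3 → (7, 3, 2, 0, 3)
    λ_4 → (4, 1, 2, 0, 2)
    λ_5 → (4, 1, 2, 0, 2)
    λ_6 → (2, 2, 1, 4, 4)
    λ_7 → (4, 1, 2, 0, 2)
    λ_8 → (1, 3, 5, 2, 3)
    λ_9 → (7, 3, 2, 0, 3)
    λ_10 → (1, 3, 5, 2, 3)
    λ_11 → (1, 3, 5, 2, 3)
    λ_12 → (7, 3, 2, 0, 3)
    λ_13 → (4, 1, 2, 0, 2)
    λ_14 → (7, 2, 7, 0, 1)
    λ_15 → (4, 1, 2, 0, 2)
    λ_16 → (7, 3, 2, 0, 3)
    λ_17 → (7, 3, 2, 0, 3)

Linkage partition of the 17 weights (5 classes, p=19):

[[1, 8, 10, 11], [2, 14], [3, 9, 12, 16, 17], [4, 5, 7, 13, 15], [6]]


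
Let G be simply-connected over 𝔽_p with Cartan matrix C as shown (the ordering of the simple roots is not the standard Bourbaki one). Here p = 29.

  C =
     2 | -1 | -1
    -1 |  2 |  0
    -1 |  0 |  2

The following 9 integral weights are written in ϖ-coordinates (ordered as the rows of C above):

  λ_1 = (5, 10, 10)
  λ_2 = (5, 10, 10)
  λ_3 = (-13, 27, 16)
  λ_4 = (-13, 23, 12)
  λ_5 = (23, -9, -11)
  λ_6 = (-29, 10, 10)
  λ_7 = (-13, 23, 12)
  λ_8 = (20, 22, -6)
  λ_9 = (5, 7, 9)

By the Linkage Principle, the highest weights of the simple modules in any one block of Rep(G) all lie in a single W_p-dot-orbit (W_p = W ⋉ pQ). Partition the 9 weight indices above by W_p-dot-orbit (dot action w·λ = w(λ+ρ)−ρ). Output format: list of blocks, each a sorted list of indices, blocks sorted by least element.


Cartan matrix: type A_3 (|W|=24); un-permuting the 3 rows.

Ā_29 reps of the 9 weights (A_3, coords as presented):

  λ_1+ρ ↦ (6, 11, 11) · λ_2+ρ ↦ (6, 11, 11) · λ_3+ρ ↦ (12, 12, 1) · λ_4+ρ ↦ (12, 12, 1) · λ_5+ρ ↦ (6, 8, 10) · λ_6+ρ ↦ (6, 11, 11) · λ_7+ρ ↦ (12, 12, 1) · λ_8+ρ ↦ (6, 8, 10) · λ_9+ρ ↦ (6, 8, 10)

Partition of {1..9} into 3 W_29-dot-orbits:

[[1, 2, 6], [3, 4, 7], [5, 8, 9]]


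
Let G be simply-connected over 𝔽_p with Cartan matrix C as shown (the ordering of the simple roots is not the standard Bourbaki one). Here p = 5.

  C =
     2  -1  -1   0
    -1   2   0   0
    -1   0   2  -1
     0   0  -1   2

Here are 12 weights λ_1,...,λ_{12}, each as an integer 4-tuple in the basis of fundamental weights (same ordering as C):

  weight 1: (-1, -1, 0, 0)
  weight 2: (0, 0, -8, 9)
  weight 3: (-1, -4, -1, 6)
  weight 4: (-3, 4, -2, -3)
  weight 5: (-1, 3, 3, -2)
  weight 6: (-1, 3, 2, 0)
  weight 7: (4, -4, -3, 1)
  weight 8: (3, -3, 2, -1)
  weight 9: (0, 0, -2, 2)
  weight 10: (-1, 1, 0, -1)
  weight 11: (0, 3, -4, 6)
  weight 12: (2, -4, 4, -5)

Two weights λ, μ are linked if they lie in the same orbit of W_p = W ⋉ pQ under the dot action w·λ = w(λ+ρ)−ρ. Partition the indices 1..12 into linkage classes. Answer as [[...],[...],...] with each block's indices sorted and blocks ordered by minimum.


A_4 Cartan matrix, 4 simple roots permuted; ρ=(1,1,1,1).

Alcove-folded reps (p=5, 12 weights, presented ϖ-order):

  [1] (0, 0, 1, 1);  [2] (0, 0, 1, 1);  [3] (2, 0, 1, 2);  [4] (2, 0, 1, 2);  [5] (0, 1, 1, 2);  [6] (0, 1, 1, 2);  [7] (0, 3, 2, 0);  [8] (2, 0, 1, 2);  [9] (0, 1, 1, 2);  [10] (0, 2, 1, 0);  [11] (0, 2, 1, 0);  [12] (0, 0, 1, 1)

Grouping the 12 weights by Ā_5-representative: 5 linkage classes.

[[1, 2, 12], [3, 4, 8], [5, 6, 9], [7], [10, 11]]


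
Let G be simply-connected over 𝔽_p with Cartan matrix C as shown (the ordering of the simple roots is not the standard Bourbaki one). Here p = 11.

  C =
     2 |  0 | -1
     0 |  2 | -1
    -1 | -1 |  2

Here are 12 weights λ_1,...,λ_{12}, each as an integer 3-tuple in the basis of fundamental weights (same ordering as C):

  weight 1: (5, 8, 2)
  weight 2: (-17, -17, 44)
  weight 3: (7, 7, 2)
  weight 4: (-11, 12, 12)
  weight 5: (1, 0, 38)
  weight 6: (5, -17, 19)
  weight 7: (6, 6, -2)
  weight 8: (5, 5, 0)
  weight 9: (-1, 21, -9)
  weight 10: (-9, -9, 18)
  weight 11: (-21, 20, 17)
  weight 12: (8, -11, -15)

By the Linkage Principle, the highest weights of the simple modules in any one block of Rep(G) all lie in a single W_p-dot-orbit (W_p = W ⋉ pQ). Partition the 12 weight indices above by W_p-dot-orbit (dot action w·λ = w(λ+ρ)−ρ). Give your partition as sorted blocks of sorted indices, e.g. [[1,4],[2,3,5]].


A_3 Cartan matrix, 3 simple roots permuted; ρ=(1,1,1).

W_11-reps of the 12 weights in Ā_11 (same 3-coord order as C):

    [1] (1, 2, 2)
    [2] (4, 4, 1)
    [3] (0, 0, 3)
    [4] (1, 2, 2)
    [5] (1, 2, 2)
    [6] (4, 4, 1)
    [7] (4, 4, 1)
    [8] (4, 4, 1)
    [9] (0, 0, 3)
    [10] (0, 0, 3)
    [11] (1, 2, 2)
    [12] (1, 2, 2)

Grouping the 12 weights by Ā_11-representative: 3 linkage classes.

[[1, 4, 5, 11, 12], [2, 6, 7, 8], [3, 9, 10]]


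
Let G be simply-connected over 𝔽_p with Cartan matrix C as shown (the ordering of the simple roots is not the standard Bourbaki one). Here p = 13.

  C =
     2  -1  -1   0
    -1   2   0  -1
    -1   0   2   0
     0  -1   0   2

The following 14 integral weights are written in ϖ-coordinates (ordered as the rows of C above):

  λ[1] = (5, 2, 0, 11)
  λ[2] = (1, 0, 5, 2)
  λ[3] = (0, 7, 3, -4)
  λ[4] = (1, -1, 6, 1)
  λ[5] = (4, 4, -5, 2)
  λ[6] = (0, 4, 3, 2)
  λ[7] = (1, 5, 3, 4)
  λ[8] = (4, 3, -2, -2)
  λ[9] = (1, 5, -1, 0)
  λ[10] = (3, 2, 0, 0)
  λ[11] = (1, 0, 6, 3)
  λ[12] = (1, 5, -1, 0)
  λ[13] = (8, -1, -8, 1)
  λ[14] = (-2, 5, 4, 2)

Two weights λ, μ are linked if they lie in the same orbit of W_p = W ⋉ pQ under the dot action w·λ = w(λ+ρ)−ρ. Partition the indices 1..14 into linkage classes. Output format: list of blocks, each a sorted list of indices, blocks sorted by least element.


Cartan matrix: type A_4 (|W|=120); un-permuting the 4 rows.

Ā_13 reps of the 14 weights (A_4, coords as presented):

  [1] (2, 1, 6, 3);  [2] (2, 1, 6, 3);  [3] (1, 5, 4, 3);  [4] (2, 0, 7, 2);  [5] (1, 5, 4, 3);  [6] (1, 5, 4, 3);  [7] (2, 6, 0, 1);  [8] (4, 3, 1, 1);  [9] (2, 6, 0, 1);  [10] (4, 3, 1, 1);  [11] (2, 1, 6, 3);  [12] (2, 6, 0, 1);  [13] (2, 0, 7, 2);  [14] (1, 5, 4, 3)

The 14 indices split into 5 linkage classes (same alcove rep ⇔ same W_13-dot-orbit):

[[1, 2, 11], [3, 5, 6, 14], [4, 13], [7, 9, 12], [8, 10]]
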